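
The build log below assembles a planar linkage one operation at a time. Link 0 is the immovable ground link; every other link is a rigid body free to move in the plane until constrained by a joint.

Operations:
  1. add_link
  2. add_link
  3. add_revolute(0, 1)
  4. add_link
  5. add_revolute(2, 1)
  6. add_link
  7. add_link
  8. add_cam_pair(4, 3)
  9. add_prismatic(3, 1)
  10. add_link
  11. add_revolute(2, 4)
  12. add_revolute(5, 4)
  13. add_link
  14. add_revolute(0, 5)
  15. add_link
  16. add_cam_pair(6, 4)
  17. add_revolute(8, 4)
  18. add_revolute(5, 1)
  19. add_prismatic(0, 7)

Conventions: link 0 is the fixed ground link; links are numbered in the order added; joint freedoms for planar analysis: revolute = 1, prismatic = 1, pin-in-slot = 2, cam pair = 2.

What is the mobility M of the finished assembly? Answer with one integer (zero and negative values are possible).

(L,J1,J2)=(1,0,0); link0 fixed
link1: (2,0,0)
link2: (3,0,0)
R 0-1 [J1]: (3,1,0)
link3: (4,1,0)
R 2-1 [J1]: (4,2,0)
link4: (5,2,0)
link5: (6,2,0)
C 4-3 [J2]: (6,2,1)
P 3-1 [J1]: (6,3,1)
link6: (7,3,1)
R 2-4 [J1]: (7,4,1)
R 5-4 [J1]: (7,5,1)
link7: (8,5,1)
R 0-5 [J1]: (8,6,1)
link8: (9,6,1)
C 6-4 [J2]: (9,6,2)
R 8-4 [J1]: (9,7,2)
R 5-1 [J1]: (9,8,2)
P 0-7 [J1]: (9,9,2)
Grübler: 3·8 − 2·9 − 2 = 4

M = 4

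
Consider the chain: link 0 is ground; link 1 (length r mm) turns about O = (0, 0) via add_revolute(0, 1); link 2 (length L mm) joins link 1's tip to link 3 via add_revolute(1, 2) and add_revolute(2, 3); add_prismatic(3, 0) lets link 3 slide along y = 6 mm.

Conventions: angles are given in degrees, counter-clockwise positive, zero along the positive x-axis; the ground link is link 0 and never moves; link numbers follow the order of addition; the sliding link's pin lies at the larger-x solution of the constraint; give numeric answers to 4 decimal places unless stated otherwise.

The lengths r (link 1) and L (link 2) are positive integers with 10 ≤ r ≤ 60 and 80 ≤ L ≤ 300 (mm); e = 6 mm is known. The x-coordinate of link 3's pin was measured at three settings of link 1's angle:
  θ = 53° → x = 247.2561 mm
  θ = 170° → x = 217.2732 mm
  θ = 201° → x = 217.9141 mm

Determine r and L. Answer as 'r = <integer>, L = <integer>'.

constraint per measurement: (x − r cos θ)² + (r sin θ − e)² = L²
subtracting the θ₁ and θ₂ equations cancels the r² and L² terms:
r = (x₁² − x₂²) / (2[(x₁cos θ₁ + e sin θ₁) − (x₂cos θ₂ + e sin θ₂)]) = 19.0000 → r = 19
L² = (x₁ − r cos θ₁)² + (r sin θ₁ − e)² = 55695.9975 → L = 236.0000 → L = 236
check at θ₃=201°: x = 217.9141 (printed 217.9141) ✓

r = 19, L = 236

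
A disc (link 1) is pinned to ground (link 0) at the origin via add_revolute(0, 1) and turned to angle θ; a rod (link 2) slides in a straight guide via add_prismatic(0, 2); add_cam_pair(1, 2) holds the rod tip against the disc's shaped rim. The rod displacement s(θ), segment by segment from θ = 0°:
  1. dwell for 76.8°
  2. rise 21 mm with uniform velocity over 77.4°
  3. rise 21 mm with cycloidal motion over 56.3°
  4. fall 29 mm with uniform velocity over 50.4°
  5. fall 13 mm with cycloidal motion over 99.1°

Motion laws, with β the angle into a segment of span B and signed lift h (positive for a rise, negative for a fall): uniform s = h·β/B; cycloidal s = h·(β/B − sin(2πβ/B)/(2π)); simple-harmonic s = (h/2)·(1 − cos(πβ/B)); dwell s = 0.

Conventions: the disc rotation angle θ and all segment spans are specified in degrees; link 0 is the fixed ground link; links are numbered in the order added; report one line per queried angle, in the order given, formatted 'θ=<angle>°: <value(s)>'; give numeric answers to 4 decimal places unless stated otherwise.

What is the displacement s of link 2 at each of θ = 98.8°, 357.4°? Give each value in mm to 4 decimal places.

segment 1 (0° to 76.8°, dwell): s unchanged at 0.0000
θ = 98.8° falls in segment 2 (76.8° to 154.2°, uniform, h = 21): β = 98.8 − 76.8 = 22°, B = 77.4°; Δs = 21·22/77.4 = 5.9690; s = 0.0000 + 5.9690 = 5.9690
segment 2 (76.8° to 154.2°, uniform, h = 21) is passed completely: s = 0.0000 + (21) = 21.0000
segment 3 (154.2° to 210.5°, cycloidal, h = 21) is passed completely: s = 21.0000 + (21) = 42.0000
segment 4 (210.5° to 260.9°, uniform, h = -29) is passed completely: s = 42.0000 + (-29) = 13.0000
θ = 357.4° falls in segment 5 (260.9° to 360°, cycloidal, h = -13): β = 357.4 − 260.9 = 96.5°, B = 99.1°; Δs = -13·(0.9738 − sin(2π·0.9738)/(2π)) = -12.9985; s = 13.0000 − 12.9985 = 0.0015

θ=98.8°: 5.9690
θ=357.4°: 0.0015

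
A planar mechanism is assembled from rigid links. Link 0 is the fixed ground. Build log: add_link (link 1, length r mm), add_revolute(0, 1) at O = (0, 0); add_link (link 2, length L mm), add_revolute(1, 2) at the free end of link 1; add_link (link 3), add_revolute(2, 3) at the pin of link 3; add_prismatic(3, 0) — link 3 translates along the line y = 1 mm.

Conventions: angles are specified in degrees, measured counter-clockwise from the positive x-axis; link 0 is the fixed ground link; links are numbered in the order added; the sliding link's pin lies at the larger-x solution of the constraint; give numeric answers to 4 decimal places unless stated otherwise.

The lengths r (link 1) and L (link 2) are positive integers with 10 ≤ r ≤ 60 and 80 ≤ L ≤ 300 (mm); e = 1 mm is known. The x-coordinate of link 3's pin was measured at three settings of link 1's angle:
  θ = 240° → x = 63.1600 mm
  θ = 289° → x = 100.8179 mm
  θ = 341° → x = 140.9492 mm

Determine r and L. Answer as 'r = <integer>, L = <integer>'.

constraint per measurement: (x − r cos θ)² + (r sin θ − e)² = L²
subtracting the θ₁ and θ₂ equations cancels the r² and L² terms:
r = (x₁² − x₂²) / (2[(x₁cos θ₁ + e sin θ₁) − (x₂cos θ₂ + e sin θ₂)]) = 48.0000 → r = 48
L² = (x₁ − r cos θ₁)² + (r sin θ₁ − e)² = 9409.0040 → L = 97.0000 → L = 97
check at θ₃=341°: x = 140.9492 (printed 140.9492) ✓

r = 48, L = 97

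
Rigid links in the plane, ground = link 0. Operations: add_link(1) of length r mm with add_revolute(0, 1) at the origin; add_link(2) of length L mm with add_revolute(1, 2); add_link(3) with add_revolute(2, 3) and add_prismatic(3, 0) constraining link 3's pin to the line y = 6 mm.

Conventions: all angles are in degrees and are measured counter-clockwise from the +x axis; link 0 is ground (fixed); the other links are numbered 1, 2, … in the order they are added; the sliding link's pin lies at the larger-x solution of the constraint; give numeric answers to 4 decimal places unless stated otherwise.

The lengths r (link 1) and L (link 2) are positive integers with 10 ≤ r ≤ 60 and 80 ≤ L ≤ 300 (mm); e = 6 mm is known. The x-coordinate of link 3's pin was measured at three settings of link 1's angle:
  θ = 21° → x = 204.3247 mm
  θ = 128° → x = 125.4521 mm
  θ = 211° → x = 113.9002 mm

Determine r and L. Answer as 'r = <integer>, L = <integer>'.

constraint per measurement: (x − r cos θ)² + (r sin θ − e)² = L²
subtracting the θ₁ and θ₂ equations cancels the r² and L² terms:
r = (x₁² − x₂²) / (2[(x₁cos θ₁ + e sin θ₁) − (x₂cos θ₂ + e sin θ₂)]) = 49.0000 → r = 49
L² = (x₁ − r cos θ₁)² + (r sin θ₁ − e)² = 25281.0157 → L = 159.0000 → L = 159
check at θ₃=211°: x = 113.9002 (printed 113.9002) ✓

r = 49, L = 159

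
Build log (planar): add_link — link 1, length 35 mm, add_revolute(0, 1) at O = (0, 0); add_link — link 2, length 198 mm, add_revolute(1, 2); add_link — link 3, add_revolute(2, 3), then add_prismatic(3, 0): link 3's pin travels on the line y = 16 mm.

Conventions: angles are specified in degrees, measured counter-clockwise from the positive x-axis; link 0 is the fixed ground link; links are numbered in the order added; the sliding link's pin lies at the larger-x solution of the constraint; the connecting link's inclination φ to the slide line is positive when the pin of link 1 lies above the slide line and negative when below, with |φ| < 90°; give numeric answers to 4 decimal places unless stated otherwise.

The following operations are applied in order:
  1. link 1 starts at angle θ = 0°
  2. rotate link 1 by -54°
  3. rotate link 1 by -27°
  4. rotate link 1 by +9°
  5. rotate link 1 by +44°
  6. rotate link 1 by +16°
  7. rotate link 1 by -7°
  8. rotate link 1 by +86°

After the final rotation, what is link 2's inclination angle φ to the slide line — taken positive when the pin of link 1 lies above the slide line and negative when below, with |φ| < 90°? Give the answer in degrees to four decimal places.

geometry: r = 35 mm, L = 198 mm, e = 16 mm; θ starts at 0°
rotate link 1 by -54°: θ ← 0° -54° = -54°
rotate link 1 by -27°: θ ← -54° -27° = -81°
rotate link 1 by +9°: θ ← -81° +9° = -72°
rotate link 1 by +44°: θ ← -72° +44° = -28°
rotate link 1 by +16°: θ ← -28° +16° = -12°
rotate link 1 by -7°: θ ← -12° -7° = -19°
rotate link 1 by +86°: θ ← -19° +86° = 67°
h = r sin θ − e = 32.217670 − 16 = 16.217670
sin φ = h / L = 16.217670 / 198 = 0.08190742
φ = arcsin(0.08190742) = 4.698213°

4.6982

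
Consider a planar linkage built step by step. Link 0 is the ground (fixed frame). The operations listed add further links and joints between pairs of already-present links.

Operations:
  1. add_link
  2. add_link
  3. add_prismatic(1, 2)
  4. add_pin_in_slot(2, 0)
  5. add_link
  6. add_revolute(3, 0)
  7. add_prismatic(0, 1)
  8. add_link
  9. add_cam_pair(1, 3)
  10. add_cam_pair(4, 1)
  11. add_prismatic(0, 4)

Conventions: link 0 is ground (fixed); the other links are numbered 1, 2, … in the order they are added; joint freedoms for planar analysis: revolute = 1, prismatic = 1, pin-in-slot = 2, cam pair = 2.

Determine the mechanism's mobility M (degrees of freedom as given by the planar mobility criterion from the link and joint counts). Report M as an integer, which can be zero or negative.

link 0 = ground. State L|J1|J2 = 1|0|0
+link1  2|0|0
+link2  3|0|0
P(1,2) f=1→J1  3|1|0
PS(2,0) f=2→J2  3|1|1
+link3  4|1|1
R(3,0) f=1→J1  4|2|1
P(0,1) f=1→J1  4|3|1
+link4  5|3|1
C(1,3) f=2→J2  5|3|2
C(4,1) f=2→J2  5|3|3
P(0,4) f=1→J1  5|4|3
M = 3(5−1)−2·4−3 = 12−8−3 = 1

M = 1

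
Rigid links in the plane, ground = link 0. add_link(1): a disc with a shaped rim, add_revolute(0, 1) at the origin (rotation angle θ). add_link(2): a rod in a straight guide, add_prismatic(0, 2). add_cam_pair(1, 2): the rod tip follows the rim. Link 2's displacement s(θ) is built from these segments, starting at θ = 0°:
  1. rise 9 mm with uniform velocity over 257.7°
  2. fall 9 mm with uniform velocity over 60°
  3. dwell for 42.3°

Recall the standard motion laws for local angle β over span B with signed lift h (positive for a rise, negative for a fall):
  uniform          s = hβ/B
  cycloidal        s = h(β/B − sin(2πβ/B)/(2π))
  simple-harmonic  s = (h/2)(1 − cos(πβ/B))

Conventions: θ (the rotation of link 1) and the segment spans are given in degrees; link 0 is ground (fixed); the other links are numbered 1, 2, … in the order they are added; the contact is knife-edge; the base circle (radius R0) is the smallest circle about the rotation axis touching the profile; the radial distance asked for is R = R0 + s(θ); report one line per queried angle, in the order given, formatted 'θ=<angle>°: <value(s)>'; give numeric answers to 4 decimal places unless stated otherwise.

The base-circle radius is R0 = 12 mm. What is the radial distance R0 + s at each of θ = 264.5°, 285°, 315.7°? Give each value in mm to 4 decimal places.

segment 1 (0° to 257.7°, uniform, h = 9) is passed completely: s = 0.0000 + (9) = 9.0000
θ = 264.5° falls in segment 2 (257.7° to 317.7°, uniform, h = -9): β = 264.5 − 257.7 = 6.8°, B = 60°; Δs = -9·6.8/60 = -1.0200; s = 9.0000 − 1.0200 = 7.9800
θ = 285° falls in segment 2 (257.7° to 317.7°, uniform, h = -9): β = 285 − 257.7 = 27.3°, B = 60°; Δs = -9·27.3/60 = -4.0950; s = 9.0000 − 4.0950 = 4.9050
θ = 315.7° falls in segment 2 (257.7° to 317.7°, uniform, h = -9): β = 315.7 − 257.7 = 58°, B = 60°; Δs = -9·58/60 = -8.7000; s = 9.0000 − 8.7000 = 0.3000
θ=264.5°: R = R0 + s = 12 + 7.9800 = 19.9800
θ=285°: R = R0 + s = 12 + 4.9050 = 16.9050
θ=315.7°: R = R0 + s = 12 + 0.3000 = 12.3000

θ=264.5°: 19.9800
θ=285°: 16.9050
θ=315.7°: 12.3000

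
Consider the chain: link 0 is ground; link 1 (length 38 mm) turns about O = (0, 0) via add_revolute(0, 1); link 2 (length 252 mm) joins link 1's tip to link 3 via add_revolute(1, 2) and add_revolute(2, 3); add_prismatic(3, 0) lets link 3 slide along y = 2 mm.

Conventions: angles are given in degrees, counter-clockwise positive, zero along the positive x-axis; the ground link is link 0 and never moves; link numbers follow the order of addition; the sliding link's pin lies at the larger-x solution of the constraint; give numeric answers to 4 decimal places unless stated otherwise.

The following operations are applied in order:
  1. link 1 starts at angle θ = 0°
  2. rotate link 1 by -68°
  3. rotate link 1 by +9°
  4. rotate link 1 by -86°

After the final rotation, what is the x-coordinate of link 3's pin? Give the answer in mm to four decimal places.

geometry: r = 38 mm, L = 252 mm, e = 2 mm; θ starts at 0°
rotate link 1 by -68°: θ ← 0° -68° = -68°
rotate link 1 by +9°: θ ← -68° +9° = -59°
rotate link 1 by -86°: θ ← -59° -86° = -145°
crank pin P = (r cos θ, r sin θ) = (-31.127778, -21.795905)
h = r sin θ − e = -21.795905 − 2 = -23.795905
x = r cos θ + √(L² − h²) = -31.127778 + 250.873982 = 219.746204

219.7462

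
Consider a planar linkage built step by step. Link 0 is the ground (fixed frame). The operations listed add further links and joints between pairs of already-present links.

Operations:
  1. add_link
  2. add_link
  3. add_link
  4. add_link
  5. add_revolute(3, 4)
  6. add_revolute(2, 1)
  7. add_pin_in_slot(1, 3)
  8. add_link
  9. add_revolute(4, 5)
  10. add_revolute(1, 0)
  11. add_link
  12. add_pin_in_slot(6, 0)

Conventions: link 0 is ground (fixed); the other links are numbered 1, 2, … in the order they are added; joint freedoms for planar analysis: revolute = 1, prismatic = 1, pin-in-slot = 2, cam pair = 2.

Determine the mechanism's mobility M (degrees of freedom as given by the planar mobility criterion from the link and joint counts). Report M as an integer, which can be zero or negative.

link 0 = ground. State L|J1|J2 = 1|0|0
+link1  2|0|0
+link2  3|0|0
+link3  4|0|0
+link4  5|0|0
R(3,4) f=1→J1  5|1|0
R(2,1) f=1→J1  5|2|0
PS(1,3) f=2→J2  5|2|1
+link5  6|2|1
R(4,5) f=1→J1  6|3|1
R(1,0) f=1→J1  6|4|1
+link6  7|4|1
PS(6,0) f=2→J2  7|4|2
M = 3(7−1)−2·4−2 = 18−8−2 = 8

M = 8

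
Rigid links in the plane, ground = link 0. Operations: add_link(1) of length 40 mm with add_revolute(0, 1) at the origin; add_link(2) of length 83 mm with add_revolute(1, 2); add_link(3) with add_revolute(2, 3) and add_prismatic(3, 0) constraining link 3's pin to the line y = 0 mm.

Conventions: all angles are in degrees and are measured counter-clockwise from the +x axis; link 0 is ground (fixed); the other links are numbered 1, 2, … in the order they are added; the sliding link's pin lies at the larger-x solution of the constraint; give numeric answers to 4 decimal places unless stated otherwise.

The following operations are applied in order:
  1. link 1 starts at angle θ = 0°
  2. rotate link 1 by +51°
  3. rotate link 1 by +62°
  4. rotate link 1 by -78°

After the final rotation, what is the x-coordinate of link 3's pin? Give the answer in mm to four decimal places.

geometry: r = 40 mm, L = 83 mm, e = 0 mm; θ starts at 0°
rotate link 1 by +51°: θ ← 0° +51° = 51°
rotate link 1 by +62°: θ ← 51° +62° = 113°
rotate link 1 by -78°: θ ← 113° -78° = 35°
crank pin P = (r cos θ, r sin θ) = (32.766082, 22.943057)
h = r sin θ − e = 22.943057 − 0 = 22.943057
x = r cos θ + √(L² − h²) = 32.766082 + 79.766009 = 112.532090

112.5321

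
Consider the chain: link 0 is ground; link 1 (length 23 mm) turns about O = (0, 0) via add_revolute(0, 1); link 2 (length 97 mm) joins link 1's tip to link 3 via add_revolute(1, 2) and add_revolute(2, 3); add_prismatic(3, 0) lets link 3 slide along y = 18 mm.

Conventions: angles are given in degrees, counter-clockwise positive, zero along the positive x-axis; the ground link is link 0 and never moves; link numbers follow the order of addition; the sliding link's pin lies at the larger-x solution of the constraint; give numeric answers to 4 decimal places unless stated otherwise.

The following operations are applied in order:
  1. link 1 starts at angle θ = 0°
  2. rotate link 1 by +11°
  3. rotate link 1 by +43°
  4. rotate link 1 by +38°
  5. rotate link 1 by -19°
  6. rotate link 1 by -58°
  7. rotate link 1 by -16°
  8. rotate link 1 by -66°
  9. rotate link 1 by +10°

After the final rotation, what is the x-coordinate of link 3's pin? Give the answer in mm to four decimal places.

geometry: r = 23 mm, L = 97 mm, e = 18 mm; θ starts at 0°
rotate link 1 by +11°: θ ← 0° +11° = 11°
rotate link 1 by +43°: θ ← 11° +43° = 54°
rotate link 1 by +38°: θ ← 54° +38° = 92°
rotate link 1 by -19°: θ ← 92° -19° = 73°
rotate link 1 by -58°: θ ← 73° -58° = 15°
rotate link 1 by -16°: θ ← 15° -16° = -1°
rotate link 1 by -66°: θ ← -1° -66° = -67°
rotate link 1 by +10°: θ ← -67° +10° = -57°
crank pin P = (r cos θ, r sin θ) = (12.526698, -19.289423)
h = r sin θ − e = -19.289423 − 18 = -37.289423
x = r cos θ + √(L² − h²) = 12.526698 + 89.546072 = 102.072769

102.0728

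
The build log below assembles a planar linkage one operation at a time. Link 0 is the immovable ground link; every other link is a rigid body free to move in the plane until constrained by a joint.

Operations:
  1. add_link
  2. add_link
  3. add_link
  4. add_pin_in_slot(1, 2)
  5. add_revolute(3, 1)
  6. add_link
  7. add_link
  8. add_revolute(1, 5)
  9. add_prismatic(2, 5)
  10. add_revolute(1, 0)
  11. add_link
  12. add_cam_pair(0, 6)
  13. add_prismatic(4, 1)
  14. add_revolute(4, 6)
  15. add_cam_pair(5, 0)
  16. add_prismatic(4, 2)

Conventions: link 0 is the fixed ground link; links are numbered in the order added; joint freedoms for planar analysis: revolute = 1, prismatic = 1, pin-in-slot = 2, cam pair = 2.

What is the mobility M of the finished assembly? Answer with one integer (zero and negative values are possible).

L=1 J1=0 J2=0
add link → L=2 J1=0 J2=0
add link → L=3 J1=0 J2=0
add link → L=4 J1=0 J2=0
PS@1,2 dof=2 J2 → L=4 J1=0 J2=1
R@3,1 dof=1 J1 → L=4 J1=1 J2=1
add link → L=5 J1=1 J2=1
add link → L=6 J1=1 J2=1
R@1,5 dof=1 J1 → L=6 J1=2 J2=1
P@2,5 dof=1 J1 → L=6 J1=3 J2=1
R@1,0 dof=1 J1 → L=6 J1=4 J2=1
add link → L=7 J1=4 J2=1
C@0,6 dof=2 J2 → L=7 J1=4 J2=2
P@4,1 dof=1 J1 → L=7 J1=5 J2=2
R@4,6 dof=1 J1 → L=7 J1=6 J2=2
C@5,0 dof=2 J2 → L=7 J1=6 J2=3
P@4,2 dof=1 J1 → L=7 J1=7 J2=3
M=3(L−1)−2J1−J2=3·6−2·7−3=1

M = 1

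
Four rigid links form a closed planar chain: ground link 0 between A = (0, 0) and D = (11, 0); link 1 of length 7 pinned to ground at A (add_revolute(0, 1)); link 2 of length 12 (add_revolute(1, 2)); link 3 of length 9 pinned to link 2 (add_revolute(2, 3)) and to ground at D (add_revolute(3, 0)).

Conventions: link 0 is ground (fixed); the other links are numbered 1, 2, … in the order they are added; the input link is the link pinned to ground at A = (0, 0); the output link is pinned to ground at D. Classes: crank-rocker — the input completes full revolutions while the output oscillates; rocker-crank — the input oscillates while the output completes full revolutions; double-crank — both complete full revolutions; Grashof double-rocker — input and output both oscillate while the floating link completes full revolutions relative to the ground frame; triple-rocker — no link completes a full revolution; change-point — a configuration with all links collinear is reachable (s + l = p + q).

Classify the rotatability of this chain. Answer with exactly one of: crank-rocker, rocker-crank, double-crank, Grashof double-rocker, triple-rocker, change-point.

lengths: ground=11, input=7, coupler=12, output=9
sorted: s=7 (shortest), l=12 (longest), p+q=20
s + l = 19 vs p + q = 20
s + l < p + q (Grashof) with shortest = input link → crank-rocker

crank-rocker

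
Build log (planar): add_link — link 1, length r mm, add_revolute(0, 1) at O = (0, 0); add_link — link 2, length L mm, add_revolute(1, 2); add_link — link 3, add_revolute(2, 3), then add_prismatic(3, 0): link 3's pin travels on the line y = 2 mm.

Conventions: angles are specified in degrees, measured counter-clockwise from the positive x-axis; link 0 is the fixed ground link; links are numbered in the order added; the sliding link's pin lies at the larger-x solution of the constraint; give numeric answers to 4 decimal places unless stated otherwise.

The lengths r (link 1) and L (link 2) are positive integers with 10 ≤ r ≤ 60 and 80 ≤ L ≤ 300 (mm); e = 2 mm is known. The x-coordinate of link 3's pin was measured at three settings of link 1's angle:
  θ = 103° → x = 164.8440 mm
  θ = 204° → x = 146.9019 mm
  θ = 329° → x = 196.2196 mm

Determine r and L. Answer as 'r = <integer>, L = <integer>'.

constraint per measurement: (x − r cos θ)² + (r sin θ − e)² = L²
subtracting the θ₁ and θ₂ equations cancels the r² and L² terms:
r = (x₁² − x₂²) / (2[(x₁cos θ₁ + e sin θ₁) − (x₂cos θ₂ + e sin θ₂)]) = 27.9999 → r = 28
L² = (x₁ − r cos θ₁)² + (r sin θ₁ − e)² = 29928.9975 → L = 173.0000 → L = 173
check at θ₃=329°: x = 196.2196 (printed 196.2196) ✓

r = 28, L = 173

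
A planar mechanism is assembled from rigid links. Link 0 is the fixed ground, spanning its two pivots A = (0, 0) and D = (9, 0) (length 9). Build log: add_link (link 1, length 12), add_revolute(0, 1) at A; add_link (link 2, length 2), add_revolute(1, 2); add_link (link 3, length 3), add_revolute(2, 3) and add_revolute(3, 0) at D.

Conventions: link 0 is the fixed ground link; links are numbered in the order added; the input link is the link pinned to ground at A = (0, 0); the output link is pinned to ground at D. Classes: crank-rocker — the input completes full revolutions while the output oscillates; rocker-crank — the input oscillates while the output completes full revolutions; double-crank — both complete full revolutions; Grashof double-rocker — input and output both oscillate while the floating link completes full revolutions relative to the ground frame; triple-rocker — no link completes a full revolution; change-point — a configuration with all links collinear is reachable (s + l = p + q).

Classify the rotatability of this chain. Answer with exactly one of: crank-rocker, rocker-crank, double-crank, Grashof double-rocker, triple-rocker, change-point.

lengths: ground=9, input=12, coupler=2, output=3
sorted: s=2 (shortest), l=12 (longest), p+q=12
s + l = 14 vs p + q = 12
s + l > p + q → non-Grashof → no link fully rotates → triple-rocker

triple-rocker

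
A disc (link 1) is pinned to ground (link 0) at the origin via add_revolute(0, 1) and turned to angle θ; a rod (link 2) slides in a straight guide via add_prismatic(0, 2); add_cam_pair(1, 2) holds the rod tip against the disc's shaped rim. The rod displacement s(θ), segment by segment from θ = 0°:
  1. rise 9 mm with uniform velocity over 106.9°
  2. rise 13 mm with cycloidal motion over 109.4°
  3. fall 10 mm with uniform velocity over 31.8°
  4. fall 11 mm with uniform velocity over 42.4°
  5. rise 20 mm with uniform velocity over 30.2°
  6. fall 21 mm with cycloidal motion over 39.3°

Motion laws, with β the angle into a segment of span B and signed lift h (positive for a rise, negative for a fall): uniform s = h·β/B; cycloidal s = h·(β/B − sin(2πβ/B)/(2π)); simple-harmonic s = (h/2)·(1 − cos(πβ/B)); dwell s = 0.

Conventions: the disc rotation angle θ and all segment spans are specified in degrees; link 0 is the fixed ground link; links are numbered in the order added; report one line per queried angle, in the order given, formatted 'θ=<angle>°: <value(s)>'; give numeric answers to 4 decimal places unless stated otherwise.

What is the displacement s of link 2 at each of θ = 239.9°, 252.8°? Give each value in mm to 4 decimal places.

segment 1 (0° to 106.9°, uniform, h = 9) is passed completely: s = 0.0000 + (9) = 9.0000
segment 2 (106.9° to 216.3°, cycloidal, h = 13) is passed completely: s = 9.0000 + (13) = 22.0000
θ = 239.9° falls in segment 3 (216.3° to 248.1°, uniform, h = -10): β = 239.9 − 216.3 = 23.6°, B = 31.8°; Δs = -10·23.6/31.8 = -7.4214; s = 22.0000 − 7.4214 = 14.5786
segment 3 (216.3° to 248.1°, uniform, h = -10) is passed completely: s = 22.0000 + (-10) = 12.0000
θ = 252.8° falls in segment 4 (248.1° to 290.5°, uniform, h = -11): β = 252.8 − 248.1 = 4.7°, B = 42.4°; Δs = -11·4.7/42.4 = -1.2193; s = 12.0000 − 1.2193 = 10.7807

θ=239.9°: 14.5786
θ=252.8°: 10.7807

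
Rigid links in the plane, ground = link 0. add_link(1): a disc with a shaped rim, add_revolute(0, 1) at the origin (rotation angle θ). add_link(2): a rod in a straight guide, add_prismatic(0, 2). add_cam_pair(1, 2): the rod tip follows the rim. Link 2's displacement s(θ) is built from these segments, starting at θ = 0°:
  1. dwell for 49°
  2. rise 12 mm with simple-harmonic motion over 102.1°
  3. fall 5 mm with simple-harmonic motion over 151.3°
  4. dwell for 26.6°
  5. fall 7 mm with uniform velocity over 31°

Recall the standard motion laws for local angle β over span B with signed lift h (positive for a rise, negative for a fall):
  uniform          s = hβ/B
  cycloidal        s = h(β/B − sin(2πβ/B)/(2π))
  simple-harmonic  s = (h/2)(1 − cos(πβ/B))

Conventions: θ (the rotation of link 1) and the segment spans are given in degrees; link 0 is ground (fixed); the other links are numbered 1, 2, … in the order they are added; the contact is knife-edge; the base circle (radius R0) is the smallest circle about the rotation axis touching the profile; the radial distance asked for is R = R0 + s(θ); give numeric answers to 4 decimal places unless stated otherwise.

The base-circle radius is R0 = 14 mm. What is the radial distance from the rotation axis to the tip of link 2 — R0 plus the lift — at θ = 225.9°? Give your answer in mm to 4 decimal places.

segment 1 (0° to 49°, dwell): s unchanged at 0.0000
segment 2 (49° to 151.1°, simple-harmonic, h = 12) is passed completely: s = 0.0000 + (12) = 12.0000
θ = 225.9° falls in segment 3 (151.1° to 302.4°, simple-harmonic, h = -5): β = 225.9 − 151.1 = 74.8°, B = 151.3°; Δs = -5/2·(1 − cos(π·0.4944)) = -2.4559; s = 12.0000 − 2.4559 = 9.5441
R = R0 + s = 14 + 9.5441 = 23.5441

23.5441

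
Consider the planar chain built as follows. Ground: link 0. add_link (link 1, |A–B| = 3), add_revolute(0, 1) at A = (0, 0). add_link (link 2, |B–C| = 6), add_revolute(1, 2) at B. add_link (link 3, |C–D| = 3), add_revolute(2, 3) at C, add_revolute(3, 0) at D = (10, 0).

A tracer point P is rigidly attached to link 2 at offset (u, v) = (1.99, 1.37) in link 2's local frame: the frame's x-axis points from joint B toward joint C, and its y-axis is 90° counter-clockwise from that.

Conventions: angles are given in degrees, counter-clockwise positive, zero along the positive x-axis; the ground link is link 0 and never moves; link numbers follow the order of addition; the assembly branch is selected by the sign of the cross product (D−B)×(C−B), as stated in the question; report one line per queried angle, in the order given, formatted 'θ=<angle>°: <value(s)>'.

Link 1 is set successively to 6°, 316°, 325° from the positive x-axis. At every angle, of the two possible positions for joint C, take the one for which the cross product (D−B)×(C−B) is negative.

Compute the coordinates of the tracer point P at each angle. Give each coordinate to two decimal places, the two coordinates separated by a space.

A=(0,0), D=(10.00,0)
θ=6°: B = A + 3.00·(cos6°, sin6°) = (2.9836, 0.3136)
θ=6°: |BD| = 7.0234
θ=6°: circle(B,6.00) ∩ circle(D,3.00): a=5.4339, h=2.5443
θ=6°:   candidates: C₊=(8.5256,2.6127) cross=17.869; C₋=(8.2984,-2.4707) cross=-17.869
θ=6°:   branch - wants cross < 0 → take C=(8.2984,-2.4707) (cross=-17.869)
θ=6°: ex = (C−B)/|BC| = (0.8858,-0.4641); ey = (0.4641,0.8858)
θ=6°: P = B + 1.99·ex + 1.37·ey = (5.3821,0.6037)
θ=316°: B = A + 3.00·(cos316°, sin316°) = (2.1580, -2.0840)
θ=316°: |BD| = 8.1142
θ=316°: circle(B,6.00) ∩ circle(D,3.00): a=5.7208, h=1.8089
θ=316°:   candidates: C₊=(7.2224,1.1335) cross=14.677; C₋=(8.1515,-2.3629) cross=-14.677
θ=316°:   branch - wants cross < 0 → take C=(8.1515,-2.3629) (cross=-14.677)
θ=316°: ex = (C−B)/|BC| = (0.9989,-0.0465); ey = (0.0465,0.9989)
θ=316°: P = B + 1.99·ex + 1.37·ey = (4.2096,-0.8080)
θ=325°: B = A + 3.00·(cos325°, sin325°) = (2.4575, -1.7207)
θ=325°: |BD| = 7.7363
θ=325°: circle(B,6.00) ∩ circle(D,3.00): a=5.6132, h=2.1195
θ=325°:   candidates: C₊=(7.4586,1.5942) cross=16.397; C₋=(8.4014,-2.5386) cross=-16.397
θ=325°:   branch - wants cross < 0 → take C=(8.4014,-2.5386) (cross=-16.397)
θ=325°: ex = (C−B)/|BC| = (0.9907,-0.1363); ey = (0.1363,0.9907)
θ=325°: P = B + 1.99·ex + 1.37·ey = (4.6156,-0.6348)

θ=6°: 5.38 0.60
θ=316°: 4.21 -0.81
θ=325°: 4.62 -0.63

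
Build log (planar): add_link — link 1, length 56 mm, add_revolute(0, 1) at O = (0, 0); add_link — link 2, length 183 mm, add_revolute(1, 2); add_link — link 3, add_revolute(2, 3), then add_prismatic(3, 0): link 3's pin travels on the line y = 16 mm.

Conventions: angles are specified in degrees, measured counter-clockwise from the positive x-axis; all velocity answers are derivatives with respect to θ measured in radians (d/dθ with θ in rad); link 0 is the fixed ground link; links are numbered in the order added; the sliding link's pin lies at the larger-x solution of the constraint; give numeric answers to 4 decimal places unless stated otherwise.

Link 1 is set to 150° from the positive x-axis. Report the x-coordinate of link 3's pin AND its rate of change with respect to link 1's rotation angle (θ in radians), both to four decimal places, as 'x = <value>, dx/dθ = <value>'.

geometry: r = 56 mm, L = 183 mm, e = 16 mm
crank pin P = (r cos θ, r sin θ) = (-48.497423, 28.000000)
h = r sin θ − e = 28.000000 − 16 = 12.000000
x = r cos θ + √(L² − h²) = -48.497423 + 182.606134 = 134.108711
dx/dθ = −r sin θ − h·r cos θ/√(L² − h²) (θ in radians; h = 12.000000) = -24.812982

x = 134.1087, dx/dθ = -24.8130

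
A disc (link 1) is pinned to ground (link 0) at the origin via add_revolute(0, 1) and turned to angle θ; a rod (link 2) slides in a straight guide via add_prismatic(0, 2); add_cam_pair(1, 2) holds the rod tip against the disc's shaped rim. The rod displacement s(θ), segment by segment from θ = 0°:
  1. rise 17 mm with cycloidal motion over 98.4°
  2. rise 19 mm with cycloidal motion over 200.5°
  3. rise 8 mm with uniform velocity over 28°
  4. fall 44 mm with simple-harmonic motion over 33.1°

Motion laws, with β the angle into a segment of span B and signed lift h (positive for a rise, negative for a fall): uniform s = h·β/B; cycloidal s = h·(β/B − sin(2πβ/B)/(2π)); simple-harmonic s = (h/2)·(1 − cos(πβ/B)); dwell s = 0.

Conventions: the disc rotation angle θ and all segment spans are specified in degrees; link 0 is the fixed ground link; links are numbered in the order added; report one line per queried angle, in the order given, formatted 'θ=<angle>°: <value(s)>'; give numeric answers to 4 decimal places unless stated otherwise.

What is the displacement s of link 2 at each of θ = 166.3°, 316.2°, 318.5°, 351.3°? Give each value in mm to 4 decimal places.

segment 1 (0° to 98.4°, cycloidal, h = 17) is passed completely: s = 0.0000 + (17) = 17.0000
θ = 166.3° falls in segment 2 (98.4° to 298.9°, cycloidal, h = 19): β = 166.3 − 98.4 = 67.9°, B = 200.5°; Δs = 19·(0.3387 − sin(2π·0.3387)/(2π)) = 3.8676; s = 17.0000 + 3.8676 = 20.8676
segment 2 (98.4° to 298.9°, cycloidal, h = 19) is passed completely: s = 17.0000 + (19) = 36.0000
θ = 316.2° falls in segment 3 (298.9° to 326.9°, uniform, h = 8): β = 316.2 − 298.9 = 17.3°, B = 28°; Δs = 8·17.3/28 = 4.9429; s = 36.0000 + 4.9429 = 40.9429
θ = 318.5° falls in segment 3 (298.9° to 326.9°, uniform, h = 8): β = 318.5 − 298.9 = 19.6°, B = 28°; Δs = 8·19.6/28 = 5.6000; s = 36.0000 + 5.6000 = 41.6000
segment 3 (298.9° to 326.9°, uniform, h = 8) is passed completely: s = 36.0000 + (8) = 44.0000
θ = 351.3° falls in segment 4 (326.9° to 360°, simple-harmonic, h = -44): β = 351.3 − 326.9 = 24.4°, B = 33.1°; Δs = -44/2·(1 − cos(π·0.7372)) = -36.9164; s = 44.0000 − 36.9164 = 7.0836

θ=166.3°: 20.8676
θ=316.2°: 40.9429
θ=318.5°: 41.6000
θ=351.3°: 7.0836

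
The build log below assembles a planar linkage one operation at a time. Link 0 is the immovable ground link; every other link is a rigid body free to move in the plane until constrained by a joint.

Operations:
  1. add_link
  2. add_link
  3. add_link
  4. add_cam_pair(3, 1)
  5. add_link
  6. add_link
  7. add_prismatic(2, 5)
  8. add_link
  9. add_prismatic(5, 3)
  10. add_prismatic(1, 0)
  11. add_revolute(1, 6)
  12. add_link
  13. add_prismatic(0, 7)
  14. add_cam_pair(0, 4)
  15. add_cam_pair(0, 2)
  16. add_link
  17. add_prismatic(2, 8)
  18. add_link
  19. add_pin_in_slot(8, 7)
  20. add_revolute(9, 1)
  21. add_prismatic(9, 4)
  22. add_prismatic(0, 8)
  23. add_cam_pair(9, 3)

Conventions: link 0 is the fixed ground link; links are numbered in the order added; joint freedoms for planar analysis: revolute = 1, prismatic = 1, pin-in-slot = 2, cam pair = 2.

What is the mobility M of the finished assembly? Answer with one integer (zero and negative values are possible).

(L,J1,J2)=(1,0,0); link0 fixed
link1: (2,0,0)
link2: (3,0,0)
link3: (4,0,0)
C 3-1 [J2]: (4,0,1)
link4: (5,0,1)
link5: (6,0,1)
P 2-5 [J1]: (6,1,1)
link6: (7,1,1)
P 5-3 [J1]: (7,2,1)
P 1-0 [J1]: (7,3,1)
R 1-6 [J1]: (7,4,1)
link7: (8,4,1)
P 0-7 [J1]: (8,5,1)
C 0-4 [J2]: (8,5,2)
C 0-2 [J2]: (8,5,3)
link8: (9,5,3)
P 2-8 [J1]: (9,6,3)
link9: (10,6,3)
PS 8-7 [J2]: (10,6,4)
R 9-1 [J1]: (10,7,4)
P 9-4 [J1]: (10,8,4)
P 0-8 [J1]: (10,9,4)
C 9-3 [J2]: (10,9,5)
Grübler: 3·9 − 2·9 − 5 = 4

M = 4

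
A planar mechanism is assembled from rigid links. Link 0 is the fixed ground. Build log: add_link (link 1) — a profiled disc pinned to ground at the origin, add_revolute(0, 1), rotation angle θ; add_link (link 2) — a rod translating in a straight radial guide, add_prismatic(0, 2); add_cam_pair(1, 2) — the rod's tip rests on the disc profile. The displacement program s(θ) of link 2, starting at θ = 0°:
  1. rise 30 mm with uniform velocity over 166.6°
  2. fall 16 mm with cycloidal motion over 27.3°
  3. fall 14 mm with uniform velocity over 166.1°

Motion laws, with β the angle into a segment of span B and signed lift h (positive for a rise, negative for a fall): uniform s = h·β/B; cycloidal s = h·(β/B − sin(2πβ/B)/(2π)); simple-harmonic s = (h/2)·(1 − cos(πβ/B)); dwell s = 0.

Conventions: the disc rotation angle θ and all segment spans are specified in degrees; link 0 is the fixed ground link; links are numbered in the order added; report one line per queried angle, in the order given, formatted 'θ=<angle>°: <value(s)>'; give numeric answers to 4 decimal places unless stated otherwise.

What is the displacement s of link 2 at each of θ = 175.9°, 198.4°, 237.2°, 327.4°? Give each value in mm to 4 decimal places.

seg 1 [0°–166.6°] uniform, h=30: full span → s += 30 → s = 30.0000
seg 2 [166.6°–193.9°] cycloidal, h=-16: θ=175.9° here. β=9.3, B=27.3. -16·(0.3407 − sin(2π·0.3407)/(2π)) = -3.3062 → s = 26.6938
seg 2 [166.6°–193.9°] cycloidal, h=-16: full span → s += -16 → s = 14.0000
seg 3 [193.9°–360°] uniform, h=-14: θ=198.4° here. β=4.5, B=166.1. -14·4.5/166.1 = -0.3793 → s = 13.6207
seg 3 [193.9°–360°] uniform, h=-14: θ=237.2° here. β=43.3, B=166.1. -14·43.3/166.1 = -3.6496 → s = 10.3504
seg 3 [193.9°–360°] uniform, h=-14: θ=327.4° here. β=133.5, B=166.1. -14·133.5/166.1 = -11.2523 → s = 2.7477

θ=175.9°: 26.6938
θ=198.4°: 13.6207
θ=237.2°: 10.3504
θ=327.4°: 2.7477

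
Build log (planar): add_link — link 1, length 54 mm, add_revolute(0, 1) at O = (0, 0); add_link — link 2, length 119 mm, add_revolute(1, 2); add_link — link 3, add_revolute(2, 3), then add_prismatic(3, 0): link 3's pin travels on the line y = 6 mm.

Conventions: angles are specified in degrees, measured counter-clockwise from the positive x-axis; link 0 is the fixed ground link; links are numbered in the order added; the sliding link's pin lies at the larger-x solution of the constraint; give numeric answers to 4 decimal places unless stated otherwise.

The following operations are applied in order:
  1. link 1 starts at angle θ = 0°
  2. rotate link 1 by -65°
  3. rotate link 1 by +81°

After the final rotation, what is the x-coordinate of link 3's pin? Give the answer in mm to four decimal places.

geometry: r = 54 mm, L = 119 mm, e = 6 mm; θ starts at 0°
rotate link 1 by -65°: θ ← 0° -65° = -65°
rotate link 1 by +81°: θ ← -65° +81° = 16°
crank pin P = (r cos θ, r sin θ) = (51.908132, 14.884417)
h = r sin θ − e = 14.884417 − 6 = 8.884417
x = r cos θ + √(L² − h²) = 51.908132 + 118.667886 = 170.576017

170.5760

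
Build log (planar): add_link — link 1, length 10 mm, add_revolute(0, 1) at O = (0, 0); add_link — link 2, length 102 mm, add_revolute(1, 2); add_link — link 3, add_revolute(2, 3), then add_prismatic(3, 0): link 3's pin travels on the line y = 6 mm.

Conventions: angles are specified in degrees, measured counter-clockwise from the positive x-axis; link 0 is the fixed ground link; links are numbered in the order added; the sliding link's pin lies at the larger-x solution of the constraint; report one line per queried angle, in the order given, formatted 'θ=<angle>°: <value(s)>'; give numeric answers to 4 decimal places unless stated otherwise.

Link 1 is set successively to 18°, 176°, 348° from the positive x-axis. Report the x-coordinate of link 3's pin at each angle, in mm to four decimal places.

geometry: r = 10 mm, L = 102 mm, e = 6 mm
θ=18°: crank pin P = (r cos θ, r sin θ) = (9.510565, 3.090170)
θ=18°: h = r sin θ − e = 3.090170 − 6 = -2.909830
θ=18°: x = r cos θ + √(L² − h²) = 9.510565 + 101.958486 = 111.469051
θ=176°: crank pin P = (r cos θ, r sin θ) = (-9.975641, 0.697565)
θ=176°: h = r sin θ − e = 0.697565 − 6 = -5.302435
θ=176°: x = r cos θ + √(L² − h²) = -9.975641 + 101.862084 = 91.886444
θ=348°: crank pin P = (r cos θ, r sin θ) = (9.781476, -2.079117)
θ=348°: h = r sin θ − e = -2.079117 − 6 = -8.079117
θ=348°: x = r cos θ + √(L² − h²) = 9.781476 + 101.679535 = 111.461011

θ=18°: 111.4691
θ=176°: 91.8864
θ=348°: 111.4610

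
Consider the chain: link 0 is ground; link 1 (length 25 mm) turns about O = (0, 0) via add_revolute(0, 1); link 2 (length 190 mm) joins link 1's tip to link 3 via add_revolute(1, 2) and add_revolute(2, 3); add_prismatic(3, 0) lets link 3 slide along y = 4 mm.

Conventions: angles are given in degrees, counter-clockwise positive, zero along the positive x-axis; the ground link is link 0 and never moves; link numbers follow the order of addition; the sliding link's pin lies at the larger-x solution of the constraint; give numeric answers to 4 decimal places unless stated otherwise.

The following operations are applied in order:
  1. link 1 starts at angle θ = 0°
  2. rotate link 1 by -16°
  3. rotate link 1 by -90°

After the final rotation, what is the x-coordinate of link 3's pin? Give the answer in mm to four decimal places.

geometry: r = 25 mm, L = 190 mm, e = 4 mm; θ starts at 0°
rotate link 1 by -16°: θ ← 0° -16° = -16°
rotate link 1 by -90°: θ ← -16° -90° = -106°
crank pin P = (r cos θ, r sin θ) = (-6.890934, -24.031542)
h = r sin θ − e = -24.031542 − 4 = -28.031542
x = r cos θ + √(L² − h²) = -6.890934 + 187.920815 = 181.029881

181.0299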